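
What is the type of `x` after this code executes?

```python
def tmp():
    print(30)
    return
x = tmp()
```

Bare return returns None

NoneType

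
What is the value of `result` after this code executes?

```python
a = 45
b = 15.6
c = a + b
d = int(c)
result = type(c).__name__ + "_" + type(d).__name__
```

a is int; b is float; c is float; d is int; result = 'float_int'

'float_int'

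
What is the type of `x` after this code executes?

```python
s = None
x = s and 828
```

'and' returns first falsy value (None)

NoneType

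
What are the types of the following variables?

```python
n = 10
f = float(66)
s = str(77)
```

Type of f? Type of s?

f is assigned the result of calling float(), which returns a float; s is assigned the result of calling str(), which returns a str

float, str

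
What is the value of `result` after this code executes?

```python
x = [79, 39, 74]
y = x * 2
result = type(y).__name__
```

x is list; y is list; result = 'list'

'list'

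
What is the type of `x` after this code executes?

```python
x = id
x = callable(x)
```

callable() returns bool

bool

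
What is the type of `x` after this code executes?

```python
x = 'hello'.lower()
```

str.lower() returns str

str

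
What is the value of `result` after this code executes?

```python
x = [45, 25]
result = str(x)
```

x = [45, 25]; result = '[45, 25]'

'[45, 25]'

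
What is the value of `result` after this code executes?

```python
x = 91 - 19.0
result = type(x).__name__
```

x is float; result = 'float'

'float'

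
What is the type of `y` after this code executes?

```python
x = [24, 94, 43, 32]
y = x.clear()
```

list.clear() returns None

NoneType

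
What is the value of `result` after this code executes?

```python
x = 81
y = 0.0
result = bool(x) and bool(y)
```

x = 81; y = 0.0; result = False

False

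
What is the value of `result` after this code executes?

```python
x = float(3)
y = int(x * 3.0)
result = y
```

x = 3.0; y = 9; result = 9

9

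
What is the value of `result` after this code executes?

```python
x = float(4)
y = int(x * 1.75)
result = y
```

x = 4.0; y = 7; result = 7

7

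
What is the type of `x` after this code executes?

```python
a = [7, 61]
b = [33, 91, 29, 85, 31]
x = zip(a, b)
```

zip() returns a zip object

zip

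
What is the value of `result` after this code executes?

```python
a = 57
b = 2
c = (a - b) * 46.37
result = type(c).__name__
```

a is int; b is int; c is float; result = 'float'

'float'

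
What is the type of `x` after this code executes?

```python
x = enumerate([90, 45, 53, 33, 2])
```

enumerate() returns an enumerate object

enumerate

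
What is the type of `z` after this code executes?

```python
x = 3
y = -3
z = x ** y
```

int ** negative = float

float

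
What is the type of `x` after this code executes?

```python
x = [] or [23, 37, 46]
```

'or' returns first truthy value (list)

list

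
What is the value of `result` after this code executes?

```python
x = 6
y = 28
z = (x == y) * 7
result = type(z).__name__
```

x is int; y is int; z is int; result = 'int'

'int'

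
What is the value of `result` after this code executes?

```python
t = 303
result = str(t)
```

t = 303; result = '303'

'303'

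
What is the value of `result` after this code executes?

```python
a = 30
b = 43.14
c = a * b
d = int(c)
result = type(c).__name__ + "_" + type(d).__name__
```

a is int; b is float; c is float; d is int; result = 'float_int'

'float_int'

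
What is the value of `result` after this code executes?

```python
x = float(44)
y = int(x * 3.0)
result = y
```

x = 44.0; y = 132; result = 132

132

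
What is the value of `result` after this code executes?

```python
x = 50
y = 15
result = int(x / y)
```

x = 50; y = 15; result = 3

3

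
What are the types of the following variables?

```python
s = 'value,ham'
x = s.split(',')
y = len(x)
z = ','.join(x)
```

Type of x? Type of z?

str.split() returns list; str.join() returns str

list, str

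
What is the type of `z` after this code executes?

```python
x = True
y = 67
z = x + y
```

bool + int = int (bool is subclass of int)

int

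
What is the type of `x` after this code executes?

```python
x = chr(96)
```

chr() returns str (single char)

str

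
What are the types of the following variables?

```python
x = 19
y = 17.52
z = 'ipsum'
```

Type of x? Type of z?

x is assigned a bare integer (no decimal point), so it is an int; z is assigned a quoted string literal, so it is a str

int, str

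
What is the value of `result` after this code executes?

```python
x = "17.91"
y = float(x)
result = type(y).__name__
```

x is str; y is float; result = 'float'

'float'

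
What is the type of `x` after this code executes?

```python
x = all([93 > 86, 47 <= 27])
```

all() returns bool

bool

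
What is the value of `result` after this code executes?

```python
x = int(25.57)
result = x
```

x = 25; result = 25

25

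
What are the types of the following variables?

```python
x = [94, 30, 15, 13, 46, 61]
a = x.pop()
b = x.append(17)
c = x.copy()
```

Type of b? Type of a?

append() returns None; pop() returns element

NoneType, int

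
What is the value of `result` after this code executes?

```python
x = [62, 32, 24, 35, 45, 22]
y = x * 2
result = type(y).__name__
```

x is list; y is list; result = 'list'

'list'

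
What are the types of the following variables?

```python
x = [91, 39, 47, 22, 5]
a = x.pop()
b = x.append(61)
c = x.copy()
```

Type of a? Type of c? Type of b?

pop() returns element; copy() returns list; append() returns None

int, list, NoneType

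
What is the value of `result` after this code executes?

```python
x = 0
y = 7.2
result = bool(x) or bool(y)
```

x = 0; y = 7.2; result = True

True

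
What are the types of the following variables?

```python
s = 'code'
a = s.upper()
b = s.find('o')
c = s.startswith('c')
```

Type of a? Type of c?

upper() returns str; startswith() returns bool

str, bool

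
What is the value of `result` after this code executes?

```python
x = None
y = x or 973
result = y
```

x = None; y = 973; result = 973

973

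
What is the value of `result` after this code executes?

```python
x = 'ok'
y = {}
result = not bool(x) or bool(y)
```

x = 'ok'; y = {}; result = False

False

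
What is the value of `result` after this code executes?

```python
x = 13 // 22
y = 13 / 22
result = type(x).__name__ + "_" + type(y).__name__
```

x is int; y is float; result = 'int_float'

'int_float'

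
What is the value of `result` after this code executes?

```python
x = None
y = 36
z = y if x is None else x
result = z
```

x = None; y = 36; z = 36; result = 36

36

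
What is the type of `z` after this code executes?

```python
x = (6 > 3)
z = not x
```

'not' returns bool

bool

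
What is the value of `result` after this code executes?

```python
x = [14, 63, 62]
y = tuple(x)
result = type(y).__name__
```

x is list; y is tuple; result = 'tuple'

'tuple'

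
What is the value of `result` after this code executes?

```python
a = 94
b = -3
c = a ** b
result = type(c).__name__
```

a is int; b is int; c is float; result = 'float'

'float'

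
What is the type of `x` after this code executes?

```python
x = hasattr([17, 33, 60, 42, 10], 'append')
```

hasattr() returns bool

bool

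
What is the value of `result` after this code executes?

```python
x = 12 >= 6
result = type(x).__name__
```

x is bool; result = 'bool'

'bool'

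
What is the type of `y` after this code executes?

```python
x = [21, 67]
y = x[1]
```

Indexing list[int] returns int

int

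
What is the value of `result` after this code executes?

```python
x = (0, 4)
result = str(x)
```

x = (0, 4); result = '(0, 4)'

'(0, 4)'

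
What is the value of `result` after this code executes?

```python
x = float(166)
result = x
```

x = 166.0; result = 166.0

166.0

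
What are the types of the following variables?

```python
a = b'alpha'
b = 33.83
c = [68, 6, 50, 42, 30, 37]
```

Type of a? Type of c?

a is assigned a bytes literal (b'...' prefix); c is assigned a list literal (square brackets)

bytes, list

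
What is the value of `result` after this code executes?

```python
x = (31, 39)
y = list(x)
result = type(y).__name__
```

x is tuple; y is list; result = 'list'

'list'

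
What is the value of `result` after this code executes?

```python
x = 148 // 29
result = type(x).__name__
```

x is int; result = 'int'

'int'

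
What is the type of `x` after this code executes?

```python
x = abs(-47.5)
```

abs() of float returns float

float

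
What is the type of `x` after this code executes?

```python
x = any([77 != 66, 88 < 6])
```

any() returns bool

bool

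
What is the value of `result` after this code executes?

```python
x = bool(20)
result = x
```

x = True; result = True

True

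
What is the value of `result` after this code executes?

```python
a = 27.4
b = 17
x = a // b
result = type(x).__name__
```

a is float; b is int; x is float; result = 'float'

'float'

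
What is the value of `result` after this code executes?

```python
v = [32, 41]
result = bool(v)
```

v = [32, 41]; result = True

True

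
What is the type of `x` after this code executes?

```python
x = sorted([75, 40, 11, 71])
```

sorted() always returns list

list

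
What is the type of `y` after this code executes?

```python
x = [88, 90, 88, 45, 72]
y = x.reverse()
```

list.reverse() returns None

NoneType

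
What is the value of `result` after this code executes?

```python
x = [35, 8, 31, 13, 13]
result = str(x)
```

x = [35, 8, 31, 13, 13]; result = '[35, 8, 31, 13, 13]'

'[35, 8, 31, 13, 13]'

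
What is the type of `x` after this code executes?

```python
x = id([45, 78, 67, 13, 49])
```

id() returns int

int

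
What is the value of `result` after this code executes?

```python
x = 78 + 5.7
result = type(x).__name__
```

x is float; result = 'float'

'float'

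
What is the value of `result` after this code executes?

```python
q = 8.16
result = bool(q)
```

q = 8.16; result = True

True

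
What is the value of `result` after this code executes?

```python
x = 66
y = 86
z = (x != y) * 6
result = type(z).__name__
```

x is int; y is int; z is int; result = 'int'

'int'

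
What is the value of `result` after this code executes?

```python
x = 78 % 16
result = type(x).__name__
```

x is int; result = 'int'

'int'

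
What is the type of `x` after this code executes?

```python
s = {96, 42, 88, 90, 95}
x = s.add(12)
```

set.add() returns None (mutates in place)

NoneType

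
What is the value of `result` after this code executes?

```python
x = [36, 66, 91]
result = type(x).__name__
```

x is list; result = 'list'

'list'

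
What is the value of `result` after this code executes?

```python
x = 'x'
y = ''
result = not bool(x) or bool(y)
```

x = 'x'; y = ''; result = False

False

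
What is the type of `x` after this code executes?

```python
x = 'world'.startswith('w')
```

str.startswith() returns bool

bool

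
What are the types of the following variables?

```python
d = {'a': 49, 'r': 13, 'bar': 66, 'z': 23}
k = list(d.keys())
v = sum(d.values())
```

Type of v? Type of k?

sum of ints is int; list() converts to list

int, list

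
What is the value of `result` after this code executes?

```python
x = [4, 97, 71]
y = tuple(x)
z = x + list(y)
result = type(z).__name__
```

x is list; y is tuple; z is list; result = 'list'

'list'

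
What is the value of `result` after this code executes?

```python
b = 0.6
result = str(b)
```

b = 0.6; result = '0.6'

'0.6'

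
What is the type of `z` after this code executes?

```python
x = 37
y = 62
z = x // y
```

int // int = int

int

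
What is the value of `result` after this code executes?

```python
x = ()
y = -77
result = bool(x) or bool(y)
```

x = (); y = -77; result = True

True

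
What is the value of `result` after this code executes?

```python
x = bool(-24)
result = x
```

x = True; result = True

True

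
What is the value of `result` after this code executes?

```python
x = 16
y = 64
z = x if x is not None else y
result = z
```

x = 16; y = 64; z = 16; result = 16

16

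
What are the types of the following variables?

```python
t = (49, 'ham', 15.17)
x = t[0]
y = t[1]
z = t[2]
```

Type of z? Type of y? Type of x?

tuple[2] is float; tuple[1] is str; tuple[0] is int

float, str, int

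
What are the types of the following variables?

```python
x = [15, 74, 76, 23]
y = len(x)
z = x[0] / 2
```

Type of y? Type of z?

len() returns int; int / int = float

int, float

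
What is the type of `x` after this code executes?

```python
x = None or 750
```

'or' with None returns the other truthy value

int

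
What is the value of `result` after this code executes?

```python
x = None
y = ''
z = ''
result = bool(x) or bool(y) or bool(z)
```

x = None; y = ''; z = ''; result = False

False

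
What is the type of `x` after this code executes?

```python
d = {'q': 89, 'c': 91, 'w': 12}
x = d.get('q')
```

dict.get() returns value type when found

int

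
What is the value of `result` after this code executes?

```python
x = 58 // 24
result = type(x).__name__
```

x is int; result = 'int'

'int'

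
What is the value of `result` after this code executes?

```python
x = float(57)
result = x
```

x = 57.0; result = 57.0

57.0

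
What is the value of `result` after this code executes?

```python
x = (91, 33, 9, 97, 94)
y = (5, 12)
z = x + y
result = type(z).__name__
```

x is tuple; y is tuple; z is tuple; result = 'tuple'

'tuple'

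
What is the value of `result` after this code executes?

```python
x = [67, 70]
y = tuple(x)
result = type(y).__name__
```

x is list; y is tuple; result = 'tuple'

'tuple'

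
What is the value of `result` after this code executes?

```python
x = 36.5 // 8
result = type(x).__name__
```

x is float; result = 'float'

'float'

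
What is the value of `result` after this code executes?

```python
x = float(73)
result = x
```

x = 73.0; result = 73.0

73.0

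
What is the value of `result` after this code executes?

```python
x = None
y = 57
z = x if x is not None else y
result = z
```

x = None; y = 57; z = 57; result = 57

57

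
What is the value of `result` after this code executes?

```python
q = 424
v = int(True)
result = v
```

q = 424; v = 1; result = 1

1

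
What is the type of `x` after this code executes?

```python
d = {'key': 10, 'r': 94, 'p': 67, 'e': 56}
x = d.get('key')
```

dict.get() returns value type when found

int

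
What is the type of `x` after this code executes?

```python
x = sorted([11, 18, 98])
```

sorted() always returns list

list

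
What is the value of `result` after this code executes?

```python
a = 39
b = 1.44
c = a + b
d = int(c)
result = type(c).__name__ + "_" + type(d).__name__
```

a is int; b is float; c is float; d is int; result = 'float_int'

'float_int'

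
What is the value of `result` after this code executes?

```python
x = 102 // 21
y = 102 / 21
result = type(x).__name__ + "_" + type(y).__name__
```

x is int; y is float; result = 'int_float'

'int_float'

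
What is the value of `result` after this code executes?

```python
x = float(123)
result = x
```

x = 123.0; result = 123.0

123.0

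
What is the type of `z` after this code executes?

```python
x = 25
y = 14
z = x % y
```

int % int = int

int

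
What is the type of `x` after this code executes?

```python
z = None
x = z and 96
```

'and' returns first falsy value (None)

NoneType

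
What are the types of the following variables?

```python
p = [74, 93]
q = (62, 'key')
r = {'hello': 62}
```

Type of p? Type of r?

p is assigned a list literal (square brackets); r is assigned a dict literal ({key: value})

list, dict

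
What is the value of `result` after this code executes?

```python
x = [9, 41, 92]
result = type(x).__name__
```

x is list; result = 'list'

'list'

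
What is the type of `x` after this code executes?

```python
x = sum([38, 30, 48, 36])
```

sum() of ints returns int

int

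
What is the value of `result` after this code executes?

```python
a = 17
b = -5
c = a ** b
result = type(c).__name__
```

a is int; b is int; c is float; result = 'float'

'float'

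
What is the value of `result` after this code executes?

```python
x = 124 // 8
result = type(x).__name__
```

x is int; result = 'int'

'int'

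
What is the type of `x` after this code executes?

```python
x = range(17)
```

range() returns a range object

range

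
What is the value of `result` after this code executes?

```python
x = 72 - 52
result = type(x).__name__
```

x is int; result = 'int'

'int'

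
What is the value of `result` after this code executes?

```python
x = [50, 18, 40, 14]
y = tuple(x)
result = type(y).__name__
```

x is list; y is tuple; result = 'tuple'

'tuple'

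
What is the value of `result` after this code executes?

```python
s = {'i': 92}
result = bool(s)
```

s = {'i': 92}; result = True

True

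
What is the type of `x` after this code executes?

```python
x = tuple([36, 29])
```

tuple() constructor returns tuple

tuple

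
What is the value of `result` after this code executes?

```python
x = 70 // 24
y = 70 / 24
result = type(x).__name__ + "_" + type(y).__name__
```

x is int; y is float; result = 'int_float'

'int_float'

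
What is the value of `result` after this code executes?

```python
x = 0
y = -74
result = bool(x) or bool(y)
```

x = 0; y = -74; result = True

True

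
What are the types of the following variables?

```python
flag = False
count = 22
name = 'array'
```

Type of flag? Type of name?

flag is assigned the constant False, which has type bool; name is assigned a quoted string literal, so it is a str

bool, str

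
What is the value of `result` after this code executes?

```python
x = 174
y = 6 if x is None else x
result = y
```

x = 174; y = 174; result = 174

174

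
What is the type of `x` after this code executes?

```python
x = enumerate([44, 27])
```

enumerate() returns an enumerate object

enumerate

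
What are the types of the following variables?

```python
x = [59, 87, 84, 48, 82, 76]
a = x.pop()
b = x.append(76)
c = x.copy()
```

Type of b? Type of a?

append() returns None; pop() returns element

NoneType, int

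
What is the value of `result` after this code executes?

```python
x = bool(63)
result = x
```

x = True; result = True

True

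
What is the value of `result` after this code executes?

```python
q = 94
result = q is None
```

q = 94; result = False

False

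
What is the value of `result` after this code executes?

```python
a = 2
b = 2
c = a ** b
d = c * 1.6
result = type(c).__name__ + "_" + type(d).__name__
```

a is int; b is int; c is int; d is float; result = 'int_float'

'int_float'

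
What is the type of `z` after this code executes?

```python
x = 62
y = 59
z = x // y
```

int // int = int

int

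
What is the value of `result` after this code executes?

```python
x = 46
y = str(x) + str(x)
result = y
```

x = 46; y = '4646'; result = '4646'

'4646'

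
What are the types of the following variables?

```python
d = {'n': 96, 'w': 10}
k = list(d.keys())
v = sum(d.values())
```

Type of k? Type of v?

list() converts to list; sum of ints is int

list, int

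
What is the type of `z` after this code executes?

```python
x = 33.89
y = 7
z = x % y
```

float % int = float

float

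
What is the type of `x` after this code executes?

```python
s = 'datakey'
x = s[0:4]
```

Slicing a str returns str

str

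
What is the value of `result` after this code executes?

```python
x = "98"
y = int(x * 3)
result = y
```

x = '98'; y = 989898; result = 989898

989898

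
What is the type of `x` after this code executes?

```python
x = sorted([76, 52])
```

sorted() always returns list

list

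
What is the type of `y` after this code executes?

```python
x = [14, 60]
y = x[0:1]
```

Slicing a list returns a list

list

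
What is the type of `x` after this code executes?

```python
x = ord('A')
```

ord() returns int (code point)

int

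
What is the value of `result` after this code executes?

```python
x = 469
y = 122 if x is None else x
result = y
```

x = 469; y = 469; result = 469

469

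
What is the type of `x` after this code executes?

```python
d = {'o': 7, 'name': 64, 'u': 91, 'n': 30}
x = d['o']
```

Accessing dict[str, int] with str key returns int

int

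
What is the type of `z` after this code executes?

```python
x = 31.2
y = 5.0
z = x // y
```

float // float = float

float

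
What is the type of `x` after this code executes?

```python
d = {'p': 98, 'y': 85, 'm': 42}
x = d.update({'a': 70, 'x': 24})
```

dict.update() returns None

NoneType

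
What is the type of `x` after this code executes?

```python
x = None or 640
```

'or' with None returns the other truthy value

int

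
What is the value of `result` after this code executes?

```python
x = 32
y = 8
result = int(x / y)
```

x = 32; y = 8; result = 4

4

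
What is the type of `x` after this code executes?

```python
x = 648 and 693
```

'and' with truthy values returns last operand (int)

int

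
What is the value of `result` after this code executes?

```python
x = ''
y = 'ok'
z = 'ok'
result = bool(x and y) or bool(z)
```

x = ''; y = 'ok'; z = 'ok'; result = True

True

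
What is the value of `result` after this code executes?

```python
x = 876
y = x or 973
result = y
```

x = 876; y = 876; result = 876

876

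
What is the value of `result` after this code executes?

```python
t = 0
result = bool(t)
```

t = 0; result = False

False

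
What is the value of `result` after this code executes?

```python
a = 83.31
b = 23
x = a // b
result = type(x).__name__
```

a is float; b is int; x is float; result = 'float'

'float'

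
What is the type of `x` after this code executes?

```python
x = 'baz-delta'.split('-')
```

str.split() returns list

list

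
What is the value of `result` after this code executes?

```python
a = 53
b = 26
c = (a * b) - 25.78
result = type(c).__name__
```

a is int; b is int; c is float; result = 'float'

'float'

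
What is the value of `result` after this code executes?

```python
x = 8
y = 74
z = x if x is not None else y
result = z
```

x = 8; y = 74; z = 8; result = 8

8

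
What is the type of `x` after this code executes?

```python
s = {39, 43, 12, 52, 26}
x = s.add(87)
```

set.add() returns None (mutates in place)

NoneType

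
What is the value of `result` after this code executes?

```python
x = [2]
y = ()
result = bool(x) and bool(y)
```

x = [2]; y = (); result = False

False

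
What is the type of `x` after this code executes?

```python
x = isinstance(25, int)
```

isinstance() returns bool

bool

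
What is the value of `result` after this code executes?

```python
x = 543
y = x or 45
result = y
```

x = 543; y = 543; result = 543

543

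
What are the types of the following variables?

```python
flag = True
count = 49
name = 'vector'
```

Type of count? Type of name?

count is assigned a bare integer (no decimal point), so it is an int; name is assigned a quoted string literal, so it is a str

int, str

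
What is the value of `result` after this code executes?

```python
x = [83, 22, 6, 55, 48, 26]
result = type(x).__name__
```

x is list; result = 'list'

'list'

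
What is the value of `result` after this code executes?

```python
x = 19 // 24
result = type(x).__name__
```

x is int; result = 'int'

'int'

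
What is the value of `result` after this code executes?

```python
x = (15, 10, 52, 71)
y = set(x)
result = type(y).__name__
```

x is tuple; y is set; result = 'set'

'set'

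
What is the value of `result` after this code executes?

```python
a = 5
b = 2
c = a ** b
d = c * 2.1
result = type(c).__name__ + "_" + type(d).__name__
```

a is int; b is int; c is int; d is float; result = 'int_float'

'int_float'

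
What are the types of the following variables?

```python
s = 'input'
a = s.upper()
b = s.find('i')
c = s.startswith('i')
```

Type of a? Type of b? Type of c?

upper() returns str; find() returns int; startswith() returns bool

str, int, bool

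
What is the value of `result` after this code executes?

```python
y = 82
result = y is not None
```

y = 82; result = True

True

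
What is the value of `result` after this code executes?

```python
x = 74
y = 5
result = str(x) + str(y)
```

x = 74; y = 5; result = '745'

'745'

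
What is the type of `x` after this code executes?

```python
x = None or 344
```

'or' with None returns the other truthy value

int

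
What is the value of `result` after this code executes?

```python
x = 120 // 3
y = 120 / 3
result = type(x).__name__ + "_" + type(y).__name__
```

x is int; y is float; result = 'int_float'

'int_float'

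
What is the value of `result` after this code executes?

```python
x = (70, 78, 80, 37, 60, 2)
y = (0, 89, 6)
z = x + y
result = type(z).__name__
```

x is tuple; y is tuple; z is tuple; result = 'tuple'

'tuple'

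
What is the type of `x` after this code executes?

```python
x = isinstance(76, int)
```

isinstance() returns bool

bool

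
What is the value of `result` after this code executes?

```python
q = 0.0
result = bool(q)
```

q = 0.0; result = False

False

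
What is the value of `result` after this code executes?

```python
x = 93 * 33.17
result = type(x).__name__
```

x is float; result = 'float'

'float'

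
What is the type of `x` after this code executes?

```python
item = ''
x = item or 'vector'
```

'or' returns first truthy value (str)

str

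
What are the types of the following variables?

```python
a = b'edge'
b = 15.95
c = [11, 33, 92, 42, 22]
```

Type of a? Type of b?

a is assigned a bytes literal (b'...' prefix); b is assigned a number with a decimal point, so it is a float

bytes, float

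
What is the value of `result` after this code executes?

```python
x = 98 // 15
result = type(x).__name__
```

x is int; result = 'int'

'int'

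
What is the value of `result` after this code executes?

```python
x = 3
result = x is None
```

x = 3; result = False

False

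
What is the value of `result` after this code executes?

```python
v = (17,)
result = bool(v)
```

v = (17,); result = True

True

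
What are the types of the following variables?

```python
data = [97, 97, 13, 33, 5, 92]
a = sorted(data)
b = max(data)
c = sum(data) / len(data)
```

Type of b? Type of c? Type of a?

max of ints returns int; int / int = float; sorted() returns list

int, float, list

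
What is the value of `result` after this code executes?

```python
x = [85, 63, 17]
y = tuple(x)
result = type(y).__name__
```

x is list; y is tuple; result = 'tuple'

'tuple'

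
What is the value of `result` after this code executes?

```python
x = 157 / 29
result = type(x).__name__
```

x is float; result = 'float'

'float'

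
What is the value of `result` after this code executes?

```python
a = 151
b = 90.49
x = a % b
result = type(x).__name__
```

a is int; b is float; x is float; result = 'float'

'float'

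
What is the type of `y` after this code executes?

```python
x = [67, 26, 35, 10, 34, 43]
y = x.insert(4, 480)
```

list.insert() returns None

NoneType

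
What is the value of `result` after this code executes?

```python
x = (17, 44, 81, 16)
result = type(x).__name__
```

x is tuple; result = 'tuple'

'tuple'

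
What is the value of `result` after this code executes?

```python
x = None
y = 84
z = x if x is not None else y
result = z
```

x = None; y = 84; z = 84; result = 84

84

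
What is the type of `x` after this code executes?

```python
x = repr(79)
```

repr() returns str

str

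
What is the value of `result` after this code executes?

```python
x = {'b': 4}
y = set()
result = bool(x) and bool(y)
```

x = {'b': 4}; y = set(); result = False

False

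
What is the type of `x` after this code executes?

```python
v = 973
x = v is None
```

'is' comparison returns bool

bool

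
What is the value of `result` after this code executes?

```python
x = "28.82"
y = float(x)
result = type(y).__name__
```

x is str; y is float; result = 'float'

'float'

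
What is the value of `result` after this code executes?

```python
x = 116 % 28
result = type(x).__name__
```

x is int; result = 'int'

'int'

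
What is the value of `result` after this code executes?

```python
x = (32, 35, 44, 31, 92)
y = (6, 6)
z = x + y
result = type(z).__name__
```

x is tuple; y is tuple; z is tuple; result = 'tuple'

'tuple'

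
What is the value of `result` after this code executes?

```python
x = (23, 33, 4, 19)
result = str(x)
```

x = (23, 33, 4, 19); result = '(23, 33, 4, 19)'

'(23, 33, 4, 19)'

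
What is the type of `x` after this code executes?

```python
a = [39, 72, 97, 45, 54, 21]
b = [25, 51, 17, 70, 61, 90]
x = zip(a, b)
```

zip() returns a zip object

zip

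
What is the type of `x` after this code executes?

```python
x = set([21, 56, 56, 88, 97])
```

set() constructor returns set

set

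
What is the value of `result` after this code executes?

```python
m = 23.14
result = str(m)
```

m = 23.14; result = '23.14'

'23.14'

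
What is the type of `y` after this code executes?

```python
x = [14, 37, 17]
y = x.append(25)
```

list.append() returns None (mutates in place)

NoneType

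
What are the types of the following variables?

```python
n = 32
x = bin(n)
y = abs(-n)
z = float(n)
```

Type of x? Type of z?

bin() returns str; float() returns float

str, float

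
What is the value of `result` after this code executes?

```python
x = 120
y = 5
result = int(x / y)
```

x = 120; y = 5; result = 24

24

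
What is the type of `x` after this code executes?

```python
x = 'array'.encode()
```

str.encode() returns bytes

bytes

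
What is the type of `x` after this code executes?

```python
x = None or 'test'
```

'or' with None returns the other truthy value (str)

str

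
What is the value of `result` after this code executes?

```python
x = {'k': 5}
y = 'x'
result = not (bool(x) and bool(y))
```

x = {'k': 5}; y = 'x'; result = False

False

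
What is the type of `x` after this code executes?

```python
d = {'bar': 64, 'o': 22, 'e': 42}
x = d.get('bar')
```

dict.get() returns value type when found

int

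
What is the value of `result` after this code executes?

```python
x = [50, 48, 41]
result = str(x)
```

x = [50, 48, 41]; result = '[50, 48, 41]'

'[50, 48, 41]'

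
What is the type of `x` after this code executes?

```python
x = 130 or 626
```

'or' returns first truthy value (int)

int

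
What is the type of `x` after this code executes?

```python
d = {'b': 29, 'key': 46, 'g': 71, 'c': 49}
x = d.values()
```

.values() returns dict_values view

dict_values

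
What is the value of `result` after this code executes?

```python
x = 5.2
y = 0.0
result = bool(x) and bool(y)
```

x = 5.2; y = 0.0; result = False

False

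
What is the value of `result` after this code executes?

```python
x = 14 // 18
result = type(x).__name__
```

x is int; result = 'int'

'int'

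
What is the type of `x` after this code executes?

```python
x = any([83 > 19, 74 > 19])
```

any() returns bool

bool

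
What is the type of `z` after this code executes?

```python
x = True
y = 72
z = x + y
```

bool + int = int (bool is subclass of int)

int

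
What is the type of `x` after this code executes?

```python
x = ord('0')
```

ord() returns int (code point)

int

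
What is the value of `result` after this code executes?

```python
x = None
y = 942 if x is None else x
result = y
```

x = None; y = 942; result = 942

942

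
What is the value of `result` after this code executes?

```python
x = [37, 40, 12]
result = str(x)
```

x = [37, 40, 12]; result = '[37, 40, 12]'

'[37, 40, 12]'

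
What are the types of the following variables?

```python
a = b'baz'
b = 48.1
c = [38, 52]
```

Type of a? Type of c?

a is assigned a bytes literal (b'...' prefix); c is assigned a list literal (square brackets)

bytes, list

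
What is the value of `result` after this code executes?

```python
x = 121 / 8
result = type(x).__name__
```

x is float; result = 'float'

'float'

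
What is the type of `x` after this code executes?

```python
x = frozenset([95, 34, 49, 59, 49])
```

frozenset() returns frozenset

frozenset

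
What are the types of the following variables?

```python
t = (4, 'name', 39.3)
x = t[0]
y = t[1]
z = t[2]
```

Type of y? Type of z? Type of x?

tuple[1] is str; tuple[2] is float; tuple[0] is int

str, float, int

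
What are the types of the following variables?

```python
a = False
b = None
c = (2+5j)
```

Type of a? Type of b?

a is assigned the constant False, which has type bool; b is assigned None, whose type is NoneType

bool, NoneType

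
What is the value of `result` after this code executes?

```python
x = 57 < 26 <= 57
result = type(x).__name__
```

x is bool; result = 'bool'

'bool'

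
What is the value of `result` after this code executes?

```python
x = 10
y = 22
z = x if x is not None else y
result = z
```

x = 10; y = 22; z = 10; result = 10

10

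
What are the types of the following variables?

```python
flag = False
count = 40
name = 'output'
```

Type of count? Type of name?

count is assigned a bare integer (no decimal point), so it is an int; name is assigned a quoted string literal, so it is a str

int, str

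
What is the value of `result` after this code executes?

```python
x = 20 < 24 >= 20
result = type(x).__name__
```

x is bool; result = 'bool'

'bool'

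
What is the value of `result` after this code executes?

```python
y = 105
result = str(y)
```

y = 105; result = '105'

'105'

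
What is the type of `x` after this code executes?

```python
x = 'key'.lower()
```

str.lower() returns str

str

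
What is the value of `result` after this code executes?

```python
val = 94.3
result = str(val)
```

val = 94.3; result = '94.3'

'94.3'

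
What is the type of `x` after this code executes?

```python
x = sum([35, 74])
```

sum() of ints returns int

int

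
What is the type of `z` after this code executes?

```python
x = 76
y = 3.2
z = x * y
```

int * float = float

float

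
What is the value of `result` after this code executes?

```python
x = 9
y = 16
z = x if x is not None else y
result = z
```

x = 9; y = 16; z = 9; result = 9

9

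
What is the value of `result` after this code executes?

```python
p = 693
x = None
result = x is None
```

p = 693; x = None; result = True

True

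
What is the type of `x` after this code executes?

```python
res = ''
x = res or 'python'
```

'or' returns first truthy value (str)

str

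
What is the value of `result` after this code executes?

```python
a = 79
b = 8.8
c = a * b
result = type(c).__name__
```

a is int; b is float; c is float; result = 'float'

'float'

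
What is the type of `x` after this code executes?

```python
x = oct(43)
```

oct() returns str representation

str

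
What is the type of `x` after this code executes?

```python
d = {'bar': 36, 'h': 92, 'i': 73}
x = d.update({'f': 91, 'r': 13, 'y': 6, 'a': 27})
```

dict.update() returns None

NoneType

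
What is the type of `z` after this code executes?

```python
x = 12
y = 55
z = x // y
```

int // int = int

int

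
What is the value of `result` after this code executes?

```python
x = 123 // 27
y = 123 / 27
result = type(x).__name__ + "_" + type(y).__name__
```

x is int; y is float; result = 'int_float'

'int_float'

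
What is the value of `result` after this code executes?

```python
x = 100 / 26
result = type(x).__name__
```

x is float; result = 'float'

'float'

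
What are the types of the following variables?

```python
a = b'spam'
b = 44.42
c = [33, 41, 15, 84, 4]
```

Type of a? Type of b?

a is assigned a bytes literal (b'...' prefix); b is assigned a number with a decimal point, so it is a float

bytes, float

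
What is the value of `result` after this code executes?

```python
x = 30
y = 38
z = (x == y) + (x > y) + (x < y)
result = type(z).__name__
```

x is int; y is int; z is int; result = 'int'

'int'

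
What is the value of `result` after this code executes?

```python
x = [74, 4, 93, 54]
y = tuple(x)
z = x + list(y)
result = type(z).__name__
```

x is list; y is tuple; z is list; result = 'list'

'list'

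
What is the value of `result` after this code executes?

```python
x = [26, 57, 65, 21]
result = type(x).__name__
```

x is list; result = 'list'

'list'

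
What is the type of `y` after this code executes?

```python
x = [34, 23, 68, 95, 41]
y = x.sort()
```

list.sort() returns None (mutates in place)

NoneType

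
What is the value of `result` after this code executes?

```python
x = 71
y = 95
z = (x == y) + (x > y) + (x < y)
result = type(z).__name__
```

x is int; y is int; z is int; result = 'int'

'int'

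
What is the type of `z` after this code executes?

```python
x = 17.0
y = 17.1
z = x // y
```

float // float = float

float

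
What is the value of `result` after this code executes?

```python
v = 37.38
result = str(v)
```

v = 37.38; result = '37.38'

'37.38'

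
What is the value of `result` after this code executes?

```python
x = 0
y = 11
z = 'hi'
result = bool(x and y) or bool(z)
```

x = 0; y = 11; z = 'hi'; result = True

True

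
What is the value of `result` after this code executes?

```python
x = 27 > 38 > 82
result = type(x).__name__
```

x is bool; result = 'bool'

'bool'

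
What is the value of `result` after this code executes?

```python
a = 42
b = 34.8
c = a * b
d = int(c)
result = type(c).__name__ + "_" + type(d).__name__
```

a is int; b is float; c is float; d is int; result = 'float_int'

'float_int'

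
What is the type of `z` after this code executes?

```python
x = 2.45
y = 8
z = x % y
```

float % int = float

float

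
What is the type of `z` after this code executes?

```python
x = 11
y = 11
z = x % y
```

int % int = int

int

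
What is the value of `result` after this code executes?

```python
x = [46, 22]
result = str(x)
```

x = [46, 22]; result = '[46, 22]'

'[46, 22]'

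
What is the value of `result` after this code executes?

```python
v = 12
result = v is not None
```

v = 12; result = True

True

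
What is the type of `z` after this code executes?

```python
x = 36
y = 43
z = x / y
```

int / int = float

float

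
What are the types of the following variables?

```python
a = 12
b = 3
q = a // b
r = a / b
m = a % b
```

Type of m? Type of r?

% of ints returns int; / returns float

int, float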